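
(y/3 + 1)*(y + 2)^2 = y^3/3 + 7*y^2/3 + 16*y/3 + 4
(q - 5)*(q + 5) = q^2 - 25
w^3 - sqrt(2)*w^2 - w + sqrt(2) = (w - 1)*(w + 1)*(w - sqrt(2))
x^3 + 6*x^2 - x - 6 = (x - 1)*(x + 1)*(x + 6)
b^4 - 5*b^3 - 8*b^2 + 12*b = b*(b - 6)*(b - 1)*(b + 2)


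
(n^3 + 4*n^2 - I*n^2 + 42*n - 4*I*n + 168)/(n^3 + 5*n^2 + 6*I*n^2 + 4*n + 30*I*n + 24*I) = (n - 7*I)/(n + 1)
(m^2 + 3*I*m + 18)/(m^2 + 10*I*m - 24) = (m - 3*I)/(m + 4*I)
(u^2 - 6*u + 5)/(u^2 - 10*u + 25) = (u - 1)/(u - 5)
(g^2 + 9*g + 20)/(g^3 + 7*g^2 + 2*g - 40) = 1/(g - 2)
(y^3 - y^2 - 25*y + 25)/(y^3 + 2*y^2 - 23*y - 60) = (y^2 + 4*y - 5)/(y^2 + 7*y + 12)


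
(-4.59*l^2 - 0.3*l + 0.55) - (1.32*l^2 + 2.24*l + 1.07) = -5.91*l^2 - 2.54*l - 0.52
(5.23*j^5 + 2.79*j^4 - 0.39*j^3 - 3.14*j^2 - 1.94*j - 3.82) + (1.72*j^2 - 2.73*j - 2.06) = 5.23*j^5 + 2.79*j^4 - 0.39*j^3 - 1.42*j^2 - 4.67*j - 5.88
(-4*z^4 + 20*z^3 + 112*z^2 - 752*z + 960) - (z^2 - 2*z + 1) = -4*z^4 + 20*z^3 + 111*z^2 - 750*z + 959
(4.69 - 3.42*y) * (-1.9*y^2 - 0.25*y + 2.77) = 6.498*y^3 - 8.056*y^2 - 10.6459*y + 12.9913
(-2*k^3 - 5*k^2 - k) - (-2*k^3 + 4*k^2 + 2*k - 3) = -9*k^2 - 3*k + 3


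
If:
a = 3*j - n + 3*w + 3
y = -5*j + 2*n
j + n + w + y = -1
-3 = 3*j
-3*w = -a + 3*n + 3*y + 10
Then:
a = 10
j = -1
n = -5/2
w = 5/2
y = 0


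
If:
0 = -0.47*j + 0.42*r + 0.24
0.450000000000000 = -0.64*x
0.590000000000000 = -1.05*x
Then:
No Solution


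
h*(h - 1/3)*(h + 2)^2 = h^4 + 11*h^3/3 + 8*h^2/3 - 4*h/3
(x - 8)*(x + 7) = x^2 - x - 56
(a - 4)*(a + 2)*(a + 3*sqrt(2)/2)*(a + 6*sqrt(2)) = a^4 - 2*a^3 + 15*sqrt(2)*a^3/2 - 15*sqrt(2)*a^2 + 10*a^2 - 60*sqrt(2)*a - 36*a - 144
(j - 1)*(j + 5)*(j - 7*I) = j^3 + 4*j^2 - 7*I*j^2 - 5*j - 28*I*j + 35*I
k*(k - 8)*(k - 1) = k^3 - 9*k^2 + 8*k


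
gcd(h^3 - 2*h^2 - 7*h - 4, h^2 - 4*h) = h - 4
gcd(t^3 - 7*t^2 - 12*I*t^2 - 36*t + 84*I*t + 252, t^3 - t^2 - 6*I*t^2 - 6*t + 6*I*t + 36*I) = t - 6*I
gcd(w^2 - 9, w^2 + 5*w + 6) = w + 3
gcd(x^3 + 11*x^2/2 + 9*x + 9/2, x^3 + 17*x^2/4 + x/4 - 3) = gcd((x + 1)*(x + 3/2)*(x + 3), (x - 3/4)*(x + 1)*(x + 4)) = x + 1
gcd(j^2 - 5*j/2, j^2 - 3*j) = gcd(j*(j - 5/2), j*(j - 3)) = j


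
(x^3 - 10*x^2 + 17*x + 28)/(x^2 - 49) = (x^2 - 3*x - 4)/(x + 7)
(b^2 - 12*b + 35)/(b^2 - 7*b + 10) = (b - 7)/(b - 2)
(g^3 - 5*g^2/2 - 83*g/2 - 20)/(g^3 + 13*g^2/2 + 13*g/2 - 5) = (2*g^2 - 15*g - 8)/(2*g^2 + 3*g - 2)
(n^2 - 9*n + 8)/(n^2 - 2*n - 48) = (n - 1)/(n + 6)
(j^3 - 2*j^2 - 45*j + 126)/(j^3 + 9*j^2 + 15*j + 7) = (j^2 - 9*j + 18)/(j^2 + 2*j + 1)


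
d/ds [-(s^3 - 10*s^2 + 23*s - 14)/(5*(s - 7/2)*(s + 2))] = 4*(-s^4 + 3*s^3 + 29*s^2 - 168*s + 182)/(5*(4*s^4 - 12*s^3 - 47*s^2 + 84*s + 196))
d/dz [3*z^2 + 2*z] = 6*z + 2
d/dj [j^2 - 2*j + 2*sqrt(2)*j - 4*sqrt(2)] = 2*j - 2 + 2*sqrt(2)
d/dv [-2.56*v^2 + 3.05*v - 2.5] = 3.05 - 5.12*v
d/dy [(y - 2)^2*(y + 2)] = (y - 2)*(3*y + 2)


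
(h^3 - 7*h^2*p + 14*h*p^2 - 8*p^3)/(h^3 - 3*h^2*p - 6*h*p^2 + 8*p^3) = (h - 2*p)/(h + 2*p)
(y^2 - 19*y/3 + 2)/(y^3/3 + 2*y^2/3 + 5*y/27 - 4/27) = 9*(y - 6)/(3*y^2 + 7*y + 4)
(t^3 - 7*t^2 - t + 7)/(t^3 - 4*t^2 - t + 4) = (t - 7)/(t - 4)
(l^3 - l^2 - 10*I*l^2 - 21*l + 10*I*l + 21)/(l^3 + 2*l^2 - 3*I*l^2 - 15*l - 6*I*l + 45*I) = (l^2 - l*(1 + 7*I) + 7*I)/(l^2 + 2*l - 15)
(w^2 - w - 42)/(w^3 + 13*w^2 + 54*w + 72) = (w - 7)/(w^2 + 7*w + 12)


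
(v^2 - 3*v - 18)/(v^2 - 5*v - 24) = (v - 6)/(v - 8)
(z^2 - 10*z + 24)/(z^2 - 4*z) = (z - 6)/z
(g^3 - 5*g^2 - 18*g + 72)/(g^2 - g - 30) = (g^2 + g - 12)/(g + 5)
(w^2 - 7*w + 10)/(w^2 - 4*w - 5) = (w - 2)/(w + 1)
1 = 1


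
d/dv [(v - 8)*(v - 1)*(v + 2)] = 3*v^2 - 14*v - 10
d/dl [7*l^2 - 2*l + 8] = 14*l - 2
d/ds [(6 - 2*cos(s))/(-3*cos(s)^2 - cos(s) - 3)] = 6*(cos(s)^2 - 6*cos(s) - 2)*sin(s)/(3*cos(s)^2 + cos(s) + 3)^2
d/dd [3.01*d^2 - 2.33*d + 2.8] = 6.02*d - 2.33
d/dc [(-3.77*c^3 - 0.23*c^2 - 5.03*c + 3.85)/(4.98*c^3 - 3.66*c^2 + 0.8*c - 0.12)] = (14.9436*c^4 + 44.0668*c^3 - 74.7556*c^2 + 28.2372*c - 2.4764)/(24.8004*c^6 - 36.4536*c^5 + 21.3636*c^4 - 7.0512*c^3 + 1.5184*c^2 - 0.192*c + 0.0144)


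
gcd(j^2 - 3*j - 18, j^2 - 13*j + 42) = j - 6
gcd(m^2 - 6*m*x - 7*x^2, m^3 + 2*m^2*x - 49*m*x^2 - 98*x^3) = -m + 7*x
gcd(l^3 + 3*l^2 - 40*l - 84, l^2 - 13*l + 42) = l - 6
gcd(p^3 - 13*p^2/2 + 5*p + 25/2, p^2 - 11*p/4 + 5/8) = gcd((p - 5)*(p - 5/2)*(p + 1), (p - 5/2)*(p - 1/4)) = p - 5/2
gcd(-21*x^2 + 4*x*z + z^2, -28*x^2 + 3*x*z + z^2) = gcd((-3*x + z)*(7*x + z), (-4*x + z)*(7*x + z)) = 7*x + z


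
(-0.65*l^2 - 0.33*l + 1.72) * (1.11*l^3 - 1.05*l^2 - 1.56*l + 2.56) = -0.7215*l^5 + 0.3162*l^4 + 3.2697*l^3 - 2.9552*l^2 - 3.528*l + 4.4032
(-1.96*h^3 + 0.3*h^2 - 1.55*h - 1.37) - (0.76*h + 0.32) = -1.96*h^3 + 0.3*h^2 - 2.31*h - 1.69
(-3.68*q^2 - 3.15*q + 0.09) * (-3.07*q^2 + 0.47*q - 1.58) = 11.2976*q^4 + 7.9409*q^3 + 4.0576*q^2 + 5.0193*q - 0.1422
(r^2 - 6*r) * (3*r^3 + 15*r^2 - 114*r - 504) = 3*r^5 - 3*r^4 - 204*r^3 + 180*r^2 + 3024*r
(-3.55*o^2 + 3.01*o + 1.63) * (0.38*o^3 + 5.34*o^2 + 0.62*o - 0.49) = -1.349*o^5 - 17.8132*o^4 + 14.4918*o^3 + 12.3099*o^2 - 0.4643*o - 0.7987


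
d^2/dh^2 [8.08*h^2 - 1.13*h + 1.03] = 16.1600000000000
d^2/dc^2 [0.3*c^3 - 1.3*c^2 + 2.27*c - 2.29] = 1.8*c - 2.6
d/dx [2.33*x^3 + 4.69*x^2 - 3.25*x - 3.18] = 6.99*x^2 + 9.38*x - 3.25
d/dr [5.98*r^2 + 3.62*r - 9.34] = 11.96*r + 3.62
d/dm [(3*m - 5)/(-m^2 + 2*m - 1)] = (3*m - 7)/(m^3 - 3*m^2 + 3*m - 1)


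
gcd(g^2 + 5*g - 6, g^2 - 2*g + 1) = g - 1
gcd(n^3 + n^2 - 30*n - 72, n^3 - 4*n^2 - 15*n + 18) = n^2 - 3*n - 18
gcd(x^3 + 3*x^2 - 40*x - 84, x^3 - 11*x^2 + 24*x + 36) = x - 6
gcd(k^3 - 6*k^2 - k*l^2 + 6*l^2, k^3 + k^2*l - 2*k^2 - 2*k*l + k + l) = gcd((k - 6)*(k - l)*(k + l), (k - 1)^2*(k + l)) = k + l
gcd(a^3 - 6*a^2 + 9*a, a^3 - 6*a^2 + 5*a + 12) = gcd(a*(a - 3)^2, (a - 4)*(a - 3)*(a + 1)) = a - 3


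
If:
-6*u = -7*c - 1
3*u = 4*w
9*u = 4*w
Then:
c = -1/7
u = 0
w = 0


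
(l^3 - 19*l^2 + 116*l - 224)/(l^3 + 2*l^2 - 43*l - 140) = (l^2 - 12*l + 32)/(l^2 + 9*l + 20)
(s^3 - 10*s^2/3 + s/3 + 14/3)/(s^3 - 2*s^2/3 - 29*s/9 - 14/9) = 3*(s - 2)/(3*s + 2)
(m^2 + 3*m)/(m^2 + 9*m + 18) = m/(m + 6)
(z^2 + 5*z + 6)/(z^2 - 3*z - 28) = (z^2 + 5*z + 6)/(z^2 - 3*z - 28)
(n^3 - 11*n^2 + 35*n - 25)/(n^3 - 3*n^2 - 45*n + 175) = (n - 1)/(n + 7)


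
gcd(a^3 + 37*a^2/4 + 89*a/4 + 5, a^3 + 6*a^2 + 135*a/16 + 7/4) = a^2 + 17*a/4 + 1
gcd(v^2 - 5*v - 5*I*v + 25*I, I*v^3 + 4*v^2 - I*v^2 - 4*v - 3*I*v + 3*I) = 1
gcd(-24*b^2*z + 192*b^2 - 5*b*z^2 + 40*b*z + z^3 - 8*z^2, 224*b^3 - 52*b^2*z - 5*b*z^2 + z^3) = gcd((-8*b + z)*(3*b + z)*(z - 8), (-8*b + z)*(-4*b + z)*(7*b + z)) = -8*b + z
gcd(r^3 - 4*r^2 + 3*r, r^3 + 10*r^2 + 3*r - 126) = r - 3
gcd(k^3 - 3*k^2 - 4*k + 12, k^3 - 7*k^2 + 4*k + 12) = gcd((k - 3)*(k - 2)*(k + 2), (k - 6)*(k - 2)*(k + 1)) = k - 2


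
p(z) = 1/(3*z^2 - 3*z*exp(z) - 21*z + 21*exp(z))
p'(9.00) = 0.00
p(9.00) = 0.00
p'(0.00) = 0.01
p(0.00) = 0.05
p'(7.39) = 0.00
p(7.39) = -0.00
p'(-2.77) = 0.01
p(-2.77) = 0.01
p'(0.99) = -0.03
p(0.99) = 0.03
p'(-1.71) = 0.01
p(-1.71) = 0.02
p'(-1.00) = 0.02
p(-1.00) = 0.03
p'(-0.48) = 0.02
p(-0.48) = 0.04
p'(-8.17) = 0.00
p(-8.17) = 0.00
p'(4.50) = -0.00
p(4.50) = 0.00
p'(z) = (3*z*exp(z) - 6*z - 18*exp(z) + 21)/(3*z^2 - 3*z*exp(z) - 21*z + 21*exp(z))^2 = (z*exp(z) - 2*z - 6*exp(z) + 7)/(3*(z^2 - z*exp(z) - 7*z + 7*exp(z))^2)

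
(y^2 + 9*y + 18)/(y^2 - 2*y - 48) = (y + 3)/(y - 8)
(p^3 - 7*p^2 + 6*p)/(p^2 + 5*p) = (p^2 - 7*p + 6)/(p + 5)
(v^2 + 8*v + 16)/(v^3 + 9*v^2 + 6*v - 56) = (v + 4)/(v^2 + 5*v - 14)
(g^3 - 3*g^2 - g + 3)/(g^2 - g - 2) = (g^2 - 4*g + 3)/(g - 2)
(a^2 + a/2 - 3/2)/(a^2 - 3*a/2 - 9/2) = (a - 1)/(a - 3)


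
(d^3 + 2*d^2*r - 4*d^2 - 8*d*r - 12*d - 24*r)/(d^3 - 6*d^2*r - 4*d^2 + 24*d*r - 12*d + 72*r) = (-d - 2*r)/(-d + 6*r)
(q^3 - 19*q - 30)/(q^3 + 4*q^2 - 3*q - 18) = (q^2 - 3*q - 10)/(q^2 + q - 6)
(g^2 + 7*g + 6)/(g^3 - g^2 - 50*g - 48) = 1/(g - 8)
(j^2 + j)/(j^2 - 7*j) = (j + 1)/(j - 7)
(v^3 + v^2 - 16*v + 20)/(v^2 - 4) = (v^2 + 3*v - 10)/(v + 2)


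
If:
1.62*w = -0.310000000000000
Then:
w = -0.19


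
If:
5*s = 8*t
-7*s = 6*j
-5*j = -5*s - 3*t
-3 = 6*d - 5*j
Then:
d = -1/2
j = 0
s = 0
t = 0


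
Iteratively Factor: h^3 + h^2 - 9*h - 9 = (h + 3)*(h^2 - 2*h - 3) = (h - 3)*(h + 3)*(h + 1)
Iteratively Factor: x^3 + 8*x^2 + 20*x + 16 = (x + 4)*(x^2 + 4*x + 4) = (x + 2)*(x + 4)*(x + 2)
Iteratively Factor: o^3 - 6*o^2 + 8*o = (o - 2)*(o^2 - 4*o) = o*(o - 2)*(o - 4)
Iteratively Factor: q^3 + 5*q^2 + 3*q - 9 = (q + 3)*(q^2 + 2*q - 3) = (q - 1)*(q + 3)*(q + 3)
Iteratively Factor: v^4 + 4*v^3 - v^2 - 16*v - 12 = (v + 1)*(v^3 + 3*v^2 - 4*v - 12) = (v - 2)*(v + 1)*(v^2 + 5*v + 6) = (v - 2)*(v + 1)*(v + 3)*(v + 2)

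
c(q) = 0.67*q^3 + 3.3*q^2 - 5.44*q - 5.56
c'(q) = 2.01*q^2 + 6.6*q - 5.44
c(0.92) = -7.25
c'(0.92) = 2.33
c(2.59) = 14.13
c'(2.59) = 25.14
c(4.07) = 72.13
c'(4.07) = 54.72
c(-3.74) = 25.89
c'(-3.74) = -2.01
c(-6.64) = -20.09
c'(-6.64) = 39.36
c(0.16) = -6.34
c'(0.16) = -4.33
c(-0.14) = -4.74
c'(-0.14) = -6.32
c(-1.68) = 9.72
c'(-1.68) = -10.85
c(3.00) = 25.91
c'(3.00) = 32.45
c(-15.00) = -1442.71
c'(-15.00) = 347.81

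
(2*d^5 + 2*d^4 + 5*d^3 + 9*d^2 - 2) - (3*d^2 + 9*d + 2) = 2*d^5 + 2*d^4 + 5*d^3 + 6*d^2 - 9*d - 4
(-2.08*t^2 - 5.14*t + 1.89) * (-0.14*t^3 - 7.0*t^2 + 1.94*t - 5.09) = 0.2912*t^5 + 15.2796*t^4 + 31.6802*t^3 - 12.6144*t^2 + 29.8292*t - 9.6201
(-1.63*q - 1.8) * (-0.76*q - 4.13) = 1.2388*q^2 + 8.0999*q + 7.434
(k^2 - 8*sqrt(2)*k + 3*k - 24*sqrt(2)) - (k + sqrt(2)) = k^2 - 8*sqrt(2)*k + 2*k - 25*sqrt(2)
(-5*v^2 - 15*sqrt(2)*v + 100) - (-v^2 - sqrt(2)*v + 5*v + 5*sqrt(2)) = -4*v^2 - 14*sqrt(2)*v - 5*v - 5*sqrt(2) + 100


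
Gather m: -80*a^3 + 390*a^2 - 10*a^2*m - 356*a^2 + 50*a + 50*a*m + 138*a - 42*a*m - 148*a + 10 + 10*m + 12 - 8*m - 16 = -80*a^3 + 34*a^2 + 40*a + m*(-10*a^2 + 8*a + 2) + 6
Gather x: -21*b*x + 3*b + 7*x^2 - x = 3*b + 7*x^2 + x*(-21*b - 1)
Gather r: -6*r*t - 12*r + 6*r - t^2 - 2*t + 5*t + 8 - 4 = r*(-6*t - 6) - t^2 + 3*t + 4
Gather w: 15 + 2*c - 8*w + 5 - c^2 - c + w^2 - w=-c^2 + c + w^2 - 9*w + 20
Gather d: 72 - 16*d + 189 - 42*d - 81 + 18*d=180 - 40*d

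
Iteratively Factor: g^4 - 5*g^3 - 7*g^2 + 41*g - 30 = (g - 1)*(g^3 - 4*g^2 - 11*g + 30) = (g - 1)*(g + 3)*(g^2 - 7*g + 10) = (g - 5)*(g - 1)*(g + 3)*(g - 2)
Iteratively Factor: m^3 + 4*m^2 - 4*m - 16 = (m + 4)*(m^2 - 4) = (m - 2)*(m + 4)*(m + 2)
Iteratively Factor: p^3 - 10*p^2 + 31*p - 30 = (p - 2)*(p^2 - 8*p + 15) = (p - 5)*(p - 2)*(p - 3)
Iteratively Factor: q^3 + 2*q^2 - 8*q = (q + 4)*(q^2 - 2*q) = q*(q + 4)*(q - 2)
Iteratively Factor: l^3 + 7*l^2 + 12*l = (l + 4)*(l^2 + 3*l) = l*(l + 4)*(l + 3)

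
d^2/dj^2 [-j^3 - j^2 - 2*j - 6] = -6*j - 2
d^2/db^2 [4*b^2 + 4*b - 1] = 8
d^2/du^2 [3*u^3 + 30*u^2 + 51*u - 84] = 18*u + 60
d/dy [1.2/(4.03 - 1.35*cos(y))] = -1.62*sin(y)/(1.35*cos(y) - 4.03)^2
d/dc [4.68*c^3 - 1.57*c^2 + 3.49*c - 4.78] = 14.04*c^2 - 3.14*c + 3.49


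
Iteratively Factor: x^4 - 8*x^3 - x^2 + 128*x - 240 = (x + 4)*(x^3 - 12*x^2 + 47*x - 60) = (x - 5)*(x + 4)*(x^2 - 7*x + 12) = (x - 5)*(x - 3)*(x + 4)*(x - 4)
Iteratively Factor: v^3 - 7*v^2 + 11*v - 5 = (v - 1)*(v^2 - 6*v + 5) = (v - 5)*(v - 1)*(v - 1)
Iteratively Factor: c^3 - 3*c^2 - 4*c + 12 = (c + 2)*(c^2 - 5*c + 6) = (c - 2)*(c + 2)*(c - 3)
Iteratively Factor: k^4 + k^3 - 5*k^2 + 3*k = (k - 1)*(k^3 + 2*k^2 - 3*k) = (k - 1)^2*(k^2 + 3*k) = (k - 1)^2*(k + 3)*(k)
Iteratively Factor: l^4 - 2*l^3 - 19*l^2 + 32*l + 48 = (l + 4)*(l^3 - 6*l^2 + 5*l + 12) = (l - 3)*(l + 4)*(l^2 - 3*l - 4) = (l - 3)*(l + 1)*(l + 4)*(l - 4)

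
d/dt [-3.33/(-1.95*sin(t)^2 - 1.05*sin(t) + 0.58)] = -(12.987*sin(t) + 3.4965)*cos(t)/(1.95*sin(t)^2 + 1.05*sin(t) - 0.58)^2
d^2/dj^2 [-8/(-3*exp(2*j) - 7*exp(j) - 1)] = 8*(2*(6*exp(j) + 7)^2*exp(j) - (12*exp(j) + 7)*(3*exp(2*j) + 7*exp(j) + 1))*exp(j)/(3*exp(2*j) + 7*exp(j) + 1)^3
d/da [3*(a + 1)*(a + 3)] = 6*a + 12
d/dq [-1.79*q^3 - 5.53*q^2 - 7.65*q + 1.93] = -5.37*q^2 - 11.06*q - 7.65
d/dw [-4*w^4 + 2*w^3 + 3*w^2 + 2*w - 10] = -16*w^3 + 6*w^2 + 6*w + 2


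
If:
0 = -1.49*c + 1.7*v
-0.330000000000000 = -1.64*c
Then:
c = 0.20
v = 0.18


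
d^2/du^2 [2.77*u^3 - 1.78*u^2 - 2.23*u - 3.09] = 16.62*u - 3.56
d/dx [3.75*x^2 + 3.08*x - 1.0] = 7.5*x + 3.08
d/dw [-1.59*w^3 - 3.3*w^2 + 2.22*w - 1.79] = -4.77*w^2 - 6.6*w + 2.22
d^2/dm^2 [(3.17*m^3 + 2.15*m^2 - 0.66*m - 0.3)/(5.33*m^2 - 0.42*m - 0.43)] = (-1.13686837721616e-13*m^5 + 1.13686837721616e-13*m^4 - 12.224746*m^3 - 18.135498*m^2 - 1.529646*m - 0.447518)/(151.419437*m^6 - 35.795214*m^5 - 33.826845*m^4 + 5.7015*m^3 + 2.728995*m^2 - 0.232974*m - 0.079507)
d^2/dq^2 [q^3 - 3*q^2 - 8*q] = 6*q - 6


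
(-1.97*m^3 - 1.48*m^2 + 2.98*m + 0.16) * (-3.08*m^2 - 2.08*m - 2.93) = 6.0676*m^5 + 8.656*m^4 - 0.3279*m^3 - 2.3548*m^2 - 9.0642*m - 0.4688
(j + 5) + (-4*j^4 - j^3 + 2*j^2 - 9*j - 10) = -4*j^4 - j^3 + 2*j^2 - 8*j - 5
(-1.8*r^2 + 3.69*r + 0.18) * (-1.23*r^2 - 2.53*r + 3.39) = 2.214*r^4 + 0.0152999999999999*r^3 - 15.6591*r^2 + 12.0537*r + 0.6102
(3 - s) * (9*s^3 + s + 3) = -9*s^4 + 27*s^3 - s^2 + 9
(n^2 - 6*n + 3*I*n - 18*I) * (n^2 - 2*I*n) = n^4 - 6*n^3 + I*n^3 + 6*n^2 - 6*I*n^2 - 36*n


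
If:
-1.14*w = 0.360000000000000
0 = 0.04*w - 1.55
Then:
No Solution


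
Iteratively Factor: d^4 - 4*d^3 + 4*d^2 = (d)*(d^3 - 4*d^2 + 4*d) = d*(d - 2)*(d^2 - 2*d) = d*(d - 2)^2*(d)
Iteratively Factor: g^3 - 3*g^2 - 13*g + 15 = (g + 3)*(g^2 - 6*g + 5) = (g - 1)*(g + 3)*(g - 5)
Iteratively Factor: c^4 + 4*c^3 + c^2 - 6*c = (c + 2)*(c^3 + 2*c^2 - 3*c) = (c + 2)*(c + 3)*(c^2 - c) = c*(c + 2)*(c + 3)*(c - 1)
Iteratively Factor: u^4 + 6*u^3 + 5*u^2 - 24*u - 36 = (u + 3)*(u^3 + 3*u^2 - 4*u - 12) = (u - 2)*(u + 3)*(u^2 + 5*u + 6) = (u - 2)*(u + 2)*(u + 3)*(u + 3)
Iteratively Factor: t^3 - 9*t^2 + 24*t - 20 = (t - 2)*(t^2 - 7*t + 10) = (t - 5)*(t - 2)*(t - 2)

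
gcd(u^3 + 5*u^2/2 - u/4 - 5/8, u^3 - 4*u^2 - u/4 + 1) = u^2 - 1/4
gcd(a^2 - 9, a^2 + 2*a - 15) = a - 3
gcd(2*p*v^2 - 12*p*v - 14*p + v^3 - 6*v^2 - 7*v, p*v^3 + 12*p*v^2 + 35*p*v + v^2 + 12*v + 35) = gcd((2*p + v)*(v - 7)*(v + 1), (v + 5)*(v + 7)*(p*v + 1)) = 1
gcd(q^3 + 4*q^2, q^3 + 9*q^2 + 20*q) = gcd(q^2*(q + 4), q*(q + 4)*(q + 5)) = q^2 + 4*q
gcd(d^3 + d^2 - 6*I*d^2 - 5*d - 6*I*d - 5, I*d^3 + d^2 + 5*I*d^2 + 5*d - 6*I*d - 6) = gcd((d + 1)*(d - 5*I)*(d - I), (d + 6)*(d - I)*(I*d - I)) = d - I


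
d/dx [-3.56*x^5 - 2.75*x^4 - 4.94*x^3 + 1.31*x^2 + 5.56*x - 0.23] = -17.8*x^4 - 11.0*x^3 - 14.82*x^2 + 2.62*x + 5.56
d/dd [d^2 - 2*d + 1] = 2*d - 2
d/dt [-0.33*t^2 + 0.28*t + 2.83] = 0.28 - 0.66*t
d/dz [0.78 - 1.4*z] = -1.40000000000000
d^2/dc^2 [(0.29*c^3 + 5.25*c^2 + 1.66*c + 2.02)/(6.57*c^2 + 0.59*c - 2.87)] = (-2.27373675443232e-13*c^4 + 113.744638*c^3 + 1114.173096*c^2 + 249.117726*c + 169.693366)/(283.593393*c^6 + 76.401873*c^5 - 364.788738*c^4 - 66.544507*c^3 + 159.352158*c^2 + 14.579313*c - 23.639903)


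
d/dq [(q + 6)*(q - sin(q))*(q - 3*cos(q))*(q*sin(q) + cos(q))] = q*(q + 6)*(q - sin(q))*(q - 3*cos(q))*cos(q) + (q + 6)*(q - sin(q))*(q*sin(q) + cos(q))*(3*sin(q) + 1) - (q + 6)*(q - 3*cos(q))*(q*sin(q) + cos(q))*(cos(q) - 1) + (q - sin(q))*(q - 3*cos(q))*(q*sin(q) + cos(q))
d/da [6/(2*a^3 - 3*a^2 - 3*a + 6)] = 18*(-2*a^2 + 2*a + 1)/(2*a^3 - 3*a^2 - 3*a + 6)^2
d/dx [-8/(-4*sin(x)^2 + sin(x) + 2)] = 8*(1 - 8*sin(x))*cos(x)/(sin(x) + 2*cos(2*x))^2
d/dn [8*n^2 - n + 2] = 16*n - 1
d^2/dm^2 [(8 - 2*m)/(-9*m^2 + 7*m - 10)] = 4*((43 - 27*m)*(9*m^2 - 7*m + 10) + (m - 4)*(18*m - 7)^2)/(9*m^2 - 7*m + 10)^3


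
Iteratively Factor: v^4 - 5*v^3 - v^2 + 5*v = (v + 1)*(v^3 - 6*v^2 + 5*v) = (v - 1)*(v + 1)*(v^2 - 5*v) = v*(v - 1)*(v + 1)*(v - 5)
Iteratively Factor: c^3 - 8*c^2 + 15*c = (c)*(c^2 - 8*c + 15) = c*(c - 5)*(c - 3)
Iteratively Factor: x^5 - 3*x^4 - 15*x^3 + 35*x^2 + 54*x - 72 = (x - 4)*(x^4 + x^3 - 11*x^2 - 9*x + 18) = (x - 4)*(x + 3)*(x^3 - 2*x^2 - 5*x + 6) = (x - 4)*(x - 1)*(x + 3)*(x^2 - x - 6) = (x - 4)*(x - 1)*(x + 2)*(x + 3)*(x - 3)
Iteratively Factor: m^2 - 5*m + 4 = (m - 4)*(m - 1)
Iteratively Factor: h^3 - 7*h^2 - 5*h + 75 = (h - 5)*(h^2 - 2*h - 15) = (h - 5)^2*(h + 3)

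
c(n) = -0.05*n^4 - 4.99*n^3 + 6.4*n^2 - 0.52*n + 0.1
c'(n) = -0.2*n^3 - 14.97*n^2 + 12.8*n - 0.52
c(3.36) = -125.05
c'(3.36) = -134.10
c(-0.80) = 7.15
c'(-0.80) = -20.24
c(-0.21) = 0.54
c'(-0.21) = -3.87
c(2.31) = -29.88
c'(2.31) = -53.30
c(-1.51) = 32.40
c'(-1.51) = -53.29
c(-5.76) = 1114.00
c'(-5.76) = -532.70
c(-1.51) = 32.40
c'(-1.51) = -53.29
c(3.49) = -143.30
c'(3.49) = -146.69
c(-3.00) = 189.94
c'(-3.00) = -168.25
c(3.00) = -82.64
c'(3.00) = -102.25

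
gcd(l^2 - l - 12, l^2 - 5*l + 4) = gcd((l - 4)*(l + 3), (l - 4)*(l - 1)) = l - 4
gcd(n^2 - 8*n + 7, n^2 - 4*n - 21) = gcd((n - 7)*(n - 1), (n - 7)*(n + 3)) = n - 7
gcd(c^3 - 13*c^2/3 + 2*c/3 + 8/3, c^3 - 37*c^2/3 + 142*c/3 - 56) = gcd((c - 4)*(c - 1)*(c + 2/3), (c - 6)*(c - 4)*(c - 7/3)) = c - 4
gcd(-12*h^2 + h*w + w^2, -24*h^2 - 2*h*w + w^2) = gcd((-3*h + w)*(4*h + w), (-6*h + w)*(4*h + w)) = 4*h + w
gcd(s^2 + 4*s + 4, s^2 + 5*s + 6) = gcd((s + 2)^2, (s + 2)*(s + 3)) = s + 2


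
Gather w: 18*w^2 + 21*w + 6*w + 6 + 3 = 18*w^2 + 27*w + 9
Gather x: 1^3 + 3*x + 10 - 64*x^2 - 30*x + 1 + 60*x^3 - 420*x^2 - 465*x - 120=60*x^3 - 484*x^2 - 492*x - 108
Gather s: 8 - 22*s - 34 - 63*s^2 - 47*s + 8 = -63*s^2 - 69*s - 18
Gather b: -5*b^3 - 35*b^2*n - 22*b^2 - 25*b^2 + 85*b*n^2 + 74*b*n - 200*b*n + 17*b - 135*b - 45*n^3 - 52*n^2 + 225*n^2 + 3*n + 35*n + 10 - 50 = -5*b^3 + b^2*(-35*n - 47) + b*(85*n^2 - 126*n - 118) - 45*n^3 + 173*n^2 + 38*n - 40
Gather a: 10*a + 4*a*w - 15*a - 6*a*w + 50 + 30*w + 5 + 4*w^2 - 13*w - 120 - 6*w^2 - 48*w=a*(-2*w - 5) - 2*w^2 - 31*w - 65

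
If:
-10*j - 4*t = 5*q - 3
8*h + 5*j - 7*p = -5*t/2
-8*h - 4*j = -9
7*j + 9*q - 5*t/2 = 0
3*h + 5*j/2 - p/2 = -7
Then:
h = 66149/12288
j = -52325/6144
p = 11419/3072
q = 29065/3072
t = 31379/3072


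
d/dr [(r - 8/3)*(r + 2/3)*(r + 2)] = 3*r^2 - 52/9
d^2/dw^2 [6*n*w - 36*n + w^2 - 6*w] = 2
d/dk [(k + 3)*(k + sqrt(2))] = 2*k + sqrt(2) + 3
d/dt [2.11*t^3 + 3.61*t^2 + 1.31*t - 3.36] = 6.33*t^2 + 7.22*t + 1.31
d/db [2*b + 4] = 2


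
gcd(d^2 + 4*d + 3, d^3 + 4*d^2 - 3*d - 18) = d + 3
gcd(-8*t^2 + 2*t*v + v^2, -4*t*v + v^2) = 1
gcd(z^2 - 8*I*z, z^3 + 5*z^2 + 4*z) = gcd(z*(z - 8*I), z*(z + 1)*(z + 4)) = z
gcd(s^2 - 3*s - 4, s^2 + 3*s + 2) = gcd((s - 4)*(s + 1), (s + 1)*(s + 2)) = s + 1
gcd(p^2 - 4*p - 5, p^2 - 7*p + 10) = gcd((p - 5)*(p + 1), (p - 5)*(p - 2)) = p - 5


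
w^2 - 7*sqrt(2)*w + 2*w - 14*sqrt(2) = (w + 2)*(w - 7*sqrt(2))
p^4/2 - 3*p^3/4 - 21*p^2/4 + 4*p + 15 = (p/2 + 1)*(p - 3)*(p - 5/2)*(p + 2)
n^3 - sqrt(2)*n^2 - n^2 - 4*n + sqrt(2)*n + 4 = (n - 1)*(n - 2*sqrt(2))*(n + sqrt(2))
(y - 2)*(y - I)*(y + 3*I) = y^3 - 2*y^2 + 2*I*y^2 + 3*y - 4*I*y - 6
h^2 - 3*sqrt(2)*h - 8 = (h - 4*sqrt(2))*(h + sqrt(2))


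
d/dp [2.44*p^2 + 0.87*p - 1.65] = 4.88*p + 0.87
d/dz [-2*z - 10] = -2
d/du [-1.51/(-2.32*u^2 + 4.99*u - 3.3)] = (7.5349 - 7.0064*u)/(2.32*u^2 - 4.99*u + 3.3)^2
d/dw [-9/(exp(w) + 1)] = 9/(4*cosh(w/2)^2)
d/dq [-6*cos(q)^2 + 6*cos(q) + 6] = -6*sin(q) + 6*sin(2*q)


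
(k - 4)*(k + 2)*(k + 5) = k^3 + 3*k^2 - 18*k - 40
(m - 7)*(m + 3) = m^2 - 4*m - 21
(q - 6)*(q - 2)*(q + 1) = q^3 - 7*q^2 + 4*q + 12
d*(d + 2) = d^2 + 2*d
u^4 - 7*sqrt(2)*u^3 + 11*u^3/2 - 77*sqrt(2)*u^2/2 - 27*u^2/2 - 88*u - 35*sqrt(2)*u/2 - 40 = (u + 1/2)*(u + 5)*(u - 8*sqrt(2))*(u + sqrt(2))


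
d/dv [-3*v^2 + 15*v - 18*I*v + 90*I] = -6*v + 15 - 18*I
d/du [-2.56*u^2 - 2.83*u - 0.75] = -5.12*u - 2.83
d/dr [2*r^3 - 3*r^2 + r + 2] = 6*r^2 - 6*r + 1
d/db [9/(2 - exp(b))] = 9*exp(b)/(exp(b) - 2)^2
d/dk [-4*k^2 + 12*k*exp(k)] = 12*k*exp(k) - 8*k + 12*exp(k)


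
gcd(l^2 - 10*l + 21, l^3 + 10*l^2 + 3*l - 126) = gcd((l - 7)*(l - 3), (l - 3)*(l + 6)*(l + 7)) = l - 3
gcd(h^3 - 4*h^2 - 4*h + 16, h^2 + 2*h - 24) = h - 4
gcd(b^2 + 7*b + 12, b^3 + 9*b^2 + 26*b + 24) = b^2 + 7*b + 12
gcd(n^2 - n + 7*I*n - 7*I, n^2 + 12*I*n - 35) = n + 7*I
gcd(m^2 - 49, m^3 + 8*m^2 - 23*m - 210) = m + 7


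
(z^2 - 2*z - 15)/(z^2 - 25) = (z + 3)/(z + 5)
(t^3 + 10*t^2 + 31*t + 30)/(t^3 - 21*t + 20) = (t^2 + 5*t + 6)/(t^2 - 5*t + 4)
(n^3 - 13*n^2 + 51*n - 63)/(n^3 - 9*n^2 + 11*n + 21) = (n - 3)/(n + 1)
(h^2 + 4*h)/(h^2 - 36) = h*(h + 4)/(h^2 - 36)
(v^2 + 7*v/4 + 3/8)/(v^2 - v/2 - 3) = (v + 1/4)/(v - 2)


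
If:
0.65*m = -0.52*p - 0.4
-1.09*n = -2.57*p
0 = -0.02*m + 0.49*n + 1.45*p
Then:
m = -0.61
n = -0.01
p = -0.00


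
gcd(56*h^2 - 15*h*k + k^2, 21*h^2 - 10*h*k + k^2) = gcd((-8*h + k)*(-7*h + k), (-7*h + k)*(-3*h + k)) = 7*h - k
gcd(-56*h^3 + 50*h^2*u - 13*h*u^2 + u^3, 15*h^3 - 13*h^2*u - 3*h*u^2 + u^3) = 1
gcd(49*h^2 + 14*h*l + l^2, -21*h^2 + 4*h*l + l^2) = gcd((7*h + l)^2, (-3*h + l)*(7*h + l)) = 7*h + l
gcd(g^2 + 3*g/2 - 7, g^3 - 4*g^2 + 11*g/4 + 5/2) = g - 2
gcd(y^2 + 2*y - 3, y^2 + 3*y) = y + 3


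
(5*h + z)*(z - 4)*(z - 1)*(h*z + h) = 5*h^2*z^3 - 20*h^2*z^2 - 5*h^2*z + 20*h^2 + h*z^4 - 4*h*z^3 - h*z^2 + 4*h*z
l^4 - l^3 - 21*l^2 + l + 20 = (l - 5)*(l - 1)*(l + 1)*(l + 4)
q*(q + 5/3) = q^2 + 5*q/3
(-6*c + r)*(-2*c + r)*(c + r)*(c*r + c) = 12*c^4*r + 12*c^4 + 4*c^3*r^2 + 4*c^3*r - 7*c^2*r^3 - 7*c^2*r^2 + c*r^4 + c*r^3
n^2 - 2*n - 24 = (n - 6)*(n + 4)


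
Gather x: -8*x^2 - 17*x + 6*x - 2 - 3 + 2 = -8*x^2 - 11*x - 3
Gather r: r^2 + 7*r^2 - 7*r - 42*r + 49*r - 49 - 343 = 8*r^2 - 392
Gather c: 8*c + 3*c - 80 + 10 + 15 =11*c - 55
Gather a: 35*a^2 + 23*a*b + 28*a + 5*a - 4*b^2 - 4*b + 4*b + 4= 35*a^2 + a*(23*b + 33) - 4*b^2 + 4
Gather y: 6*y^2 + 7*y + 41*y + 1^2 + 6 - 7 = 6*y^2 + 48*y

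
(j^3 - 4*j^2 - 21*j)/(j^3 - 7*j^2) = (j + 3)/j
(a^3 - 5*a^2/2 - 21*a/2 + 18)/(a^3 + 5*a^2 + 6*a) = (a^2 - 11*a/2 + 6)/(a*(a + 2))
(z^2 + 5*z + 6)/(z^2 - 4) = (z + 3)/(z - 2)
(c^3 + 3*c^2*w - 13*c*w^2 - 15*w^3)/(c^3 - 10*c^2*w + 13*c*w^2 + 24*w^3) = (-c - 5*w)/(-c + 8*w)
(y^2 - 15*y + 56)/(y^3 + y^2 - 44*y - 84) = (y - 8)/(y^2 + 8*y + 12)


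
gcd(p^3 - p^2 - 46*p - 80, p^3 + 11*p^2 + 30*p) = p + 5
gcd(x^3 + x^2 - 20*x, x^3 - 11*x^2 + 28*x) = x^2 - 4*x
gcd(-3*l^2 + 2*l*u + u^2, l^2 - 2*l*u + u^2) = -l + u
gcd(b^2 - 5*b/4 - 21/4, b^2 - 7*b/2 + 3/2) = b - 3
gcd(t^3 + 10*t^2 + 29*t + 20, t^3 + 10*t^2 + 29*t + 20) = t^3 + 10*t^2 + 29*t + 20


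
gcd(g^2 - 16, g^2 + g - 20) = g - 4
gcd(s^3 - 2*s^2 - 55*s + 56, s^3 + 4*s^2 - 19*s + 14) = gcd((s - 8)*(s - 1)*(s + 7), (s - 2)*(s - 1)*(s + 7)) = s^2 + 6*s - 7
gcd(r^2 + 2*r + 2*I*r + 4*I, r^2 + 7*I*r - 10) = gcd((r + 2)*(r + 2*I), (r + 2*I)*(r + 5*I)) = r + 2*I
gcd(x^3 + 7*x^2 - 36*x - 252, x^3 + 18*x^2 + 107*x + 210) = x^2 + 13*x + 42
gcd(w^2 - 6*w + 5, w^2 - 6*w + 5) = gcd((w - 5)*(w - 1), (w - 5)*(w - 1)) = w^2 - 6*w + 5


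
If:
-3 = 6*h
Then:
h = -1/2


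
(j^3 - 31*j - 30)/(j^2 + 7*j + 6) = (j^2 - j - 30)/(j + 6)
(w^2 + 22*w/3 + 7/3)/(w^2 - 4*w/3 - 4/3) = (3*w^2 + 22*w + 7)/(3*w^2 - 4*w - 4)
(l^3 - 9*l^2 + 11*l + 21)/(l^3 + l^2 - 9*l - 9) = (l - 7)/(l + 3)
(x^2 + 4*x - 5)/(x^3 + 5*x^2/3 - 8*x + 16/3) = 3*(x + 5)/(3*x^2 + 8*x - 16)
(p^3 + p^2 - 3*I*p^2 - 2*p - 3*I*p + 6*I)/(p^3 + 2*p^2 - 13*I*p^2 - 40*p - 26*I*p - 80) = (p^2 - p*(1 + 3*I) + 3*I)/(p^2 - 13*I*p - 40)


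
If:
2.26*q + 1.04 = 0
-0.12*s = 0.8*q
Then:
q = -0.46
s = 3.07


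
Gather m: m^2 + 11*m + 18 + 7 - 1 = m^2 + 11*m + 24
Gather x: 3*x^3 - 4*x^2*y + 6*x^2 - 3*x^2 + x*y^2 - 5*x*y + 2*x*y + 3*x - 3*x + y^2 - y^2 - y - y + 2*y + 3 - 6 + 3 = 3*x^3 + x^2*(3 - 4*y) + x*(y^2 - 3*y)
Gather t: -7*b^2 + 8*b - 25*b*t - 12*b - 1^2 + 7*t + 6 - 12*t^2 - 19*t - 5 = -7*b^2 - 4*b - 12*t^2 + t*(-25*b - 12)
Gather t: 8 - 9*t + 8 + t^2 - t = t^2 - 10*t + 16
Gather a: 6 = 6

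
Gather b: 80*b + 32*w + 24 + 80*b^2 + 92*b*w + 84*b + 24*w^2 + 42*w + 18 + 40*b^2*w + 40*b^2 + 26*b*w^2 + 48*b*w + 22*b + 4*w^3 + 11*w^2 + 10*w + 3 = b^2*(40*w + 120) + b*(26*w^2 + 140*w + 186) + 4*w^3 + 35*w^2 + 84*w + 45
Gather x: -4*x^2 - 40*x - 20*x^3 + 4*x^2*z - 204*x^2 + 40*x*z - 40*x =-20*x^3 + x^2*(4*z - 208) + x*(40*z - 80)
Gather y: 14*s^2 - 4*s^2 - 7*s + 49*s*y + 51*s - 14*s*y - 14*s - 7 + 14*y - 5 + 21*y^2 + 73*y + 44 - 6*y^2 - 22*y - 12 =10*s^2 + 30*s + 15*y^2 + y*(35*s + 65) + 20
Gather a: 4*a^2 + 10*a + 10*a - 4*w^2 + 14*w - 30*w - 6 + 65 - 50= 4*a^2 + 20*a - 4*w^2 - 16*w + 9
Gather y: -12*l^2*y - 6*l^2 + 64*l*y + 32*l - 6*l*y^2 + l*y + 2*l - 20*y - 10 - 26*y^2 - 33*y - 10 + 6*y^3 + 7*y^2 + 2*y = -6*l^2 + 34*l + 6*y^3 + y^2*(-6*l - 19) + y*(-12*l^2 + 65*l - 51) - 20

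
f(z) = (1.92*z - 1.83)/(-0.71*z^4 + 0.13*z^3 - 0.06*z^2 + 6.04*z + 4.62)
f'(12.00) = 0.00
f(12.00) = -0.00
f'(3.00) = 0.20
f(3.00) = -0.12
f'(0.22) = 0.56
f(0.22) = -0.24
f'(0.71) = 0.25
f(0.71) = -0.05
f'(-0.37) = 3.69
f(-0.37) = -1.08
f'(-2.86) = 0.11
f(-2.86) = 0.11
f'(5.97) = 0.01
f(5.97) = -0.01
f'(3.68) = 0.05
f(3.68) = -0.05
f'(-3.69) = 0.04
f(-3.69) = 0.06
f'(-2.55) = 0.16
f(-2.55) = 0.16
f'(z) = (1.92*z - 1.83)*(2.84*z^3 - 0.39*z^2 + 0.12*z - 6.04)/(-0.71*z^4 + 0.13*z^3 - 0.06*z^2 + 6.04*z + 4.62)^2 + 1.92/(-0.71*z^4 + 0.13*z^3 - 0.06*z^2 + 6.04*z + 4.62) = (4.0896*z^4 - 5.6964*z^3 + 0.8289*z^2 - 0.2196*z + 19.9236)/(0.5041*z^8 - 0.1846*z^7 + 0.1021*z^6 - 8.5924*z^5 - 4.9864*z^4 + 0.4764*z^3 + 35.9272*z^2 + 55.8096*z + 21.3444)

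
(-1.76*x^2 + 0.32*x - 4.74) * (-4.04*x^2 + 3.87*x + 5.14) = 7.1104*x^4 - 8.104*x^3 + 11.3416*x^2 - 16.699*x - 24.3636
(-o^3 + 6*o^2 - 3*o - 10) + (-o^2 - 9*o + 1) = -o^3 + 5*o^2 - 12*o - 9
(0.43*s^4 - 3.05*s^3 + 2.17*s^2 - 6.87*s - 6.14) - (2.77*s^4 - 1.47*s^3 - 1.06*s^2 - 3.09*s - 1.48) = -2.34*s^4 - 1.58*s^3 + 3.23*s^2 - 3.78*s - 4.66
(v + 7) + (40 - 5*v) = 47 - 4*v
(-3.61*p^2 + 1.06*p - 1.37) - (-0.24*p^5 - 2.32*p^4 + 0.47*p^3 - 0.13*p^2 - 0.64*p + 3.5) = 0.24*p^5 + 2.32*p^4 - 0.47*p^3 - 3.48*p^2 + 1.7*p - 4.87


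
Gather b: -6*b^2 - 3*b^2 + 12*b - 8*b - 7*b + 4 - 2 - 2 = -9*b^2 - 3*b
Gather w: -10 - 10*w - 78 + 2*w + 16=-8*w - 72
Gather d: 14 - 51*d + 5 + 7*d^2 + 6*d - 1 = 7*d^2 - 45*d + 18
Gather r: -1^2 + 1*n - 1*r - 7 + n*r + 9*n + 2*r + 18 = 10*n + r*(n + 1) + 10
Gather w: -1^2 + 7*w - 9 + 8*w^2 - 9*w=8*w^2 - 2*w - 10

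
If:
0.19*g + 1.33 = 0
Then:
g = -7.00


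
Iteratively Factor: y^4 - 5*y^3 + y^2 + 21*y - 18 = (y + 2)*(y^3 - 7*y^2 + 15*y - 9) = (y - 3)*(y + 2)*(y^2 - 4*y + 3) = (y - 3)*(y - 1)*(y + 2)*(y - 3)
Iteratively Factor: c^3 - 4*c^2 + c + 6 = (c + 1)*(c^2 - 5*c + 6) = (c - 3)*(c + 1)*(c - 2)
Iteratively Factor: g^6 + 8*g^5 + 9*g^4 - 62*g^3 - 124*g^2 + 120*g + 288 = (g + 4)*(g^5 + 4*g^4 - 7*g^3 - 34*g^2 + 12*g + 72) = (g + 3)*(g + 4)*(g^4 + g^3 - 10*g^2 - 4*g + 24) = (g + 2)*(g + 3)*(g + 4)*(g^3 - g^2 - 8*g + 12) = (g - 2)*(g + 2)*(g + 3)*(g + 4)*(g^2 + g - 6) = (g - 2)^2*(g + 2)*(g + 3)*(g + 4)*(g + 3)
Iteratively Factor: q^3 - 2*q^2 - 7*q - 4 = (q - 4)*(q^2 + 2*q + 1) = (q - 4)*(q + 1)*(q + 1)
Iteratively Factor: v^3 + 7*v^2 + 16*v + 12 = (v + 3)*(v^2 + 4*v + 4) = (v + 2)*(v + 3)*(v + 2)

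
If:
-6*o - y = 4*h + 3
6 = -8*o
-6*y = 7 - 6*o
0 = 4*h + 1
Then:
No Solution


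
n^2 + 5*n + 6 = (n + 2)*(n + 3)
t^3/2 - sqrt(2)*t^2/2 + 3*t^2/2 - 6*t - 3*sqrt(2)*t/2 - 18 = (t/2 + sqrt(2))*(t + 3)*(t - 3*sqrt(2))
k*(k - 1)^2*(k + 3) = k^4 + k^3 - 5*k^2 + 3*k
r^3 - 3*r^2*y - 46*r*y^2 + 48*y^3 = (r - 8*y)*(r - y)*(r + 6*y)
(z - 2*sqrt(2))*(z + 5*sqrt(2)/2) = z^2 + sqrt(2)*z/2 - 10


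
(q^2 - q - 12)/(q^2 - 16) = (q + 3)/(q + 4)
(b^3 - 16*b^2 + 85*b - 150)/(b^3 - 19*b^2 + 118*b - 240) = (b - 5)/(b - 8)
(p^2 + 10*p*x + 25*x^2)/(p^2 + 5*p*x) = (p + 5*x)/p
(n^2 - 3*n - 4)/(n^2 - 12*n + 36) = (n^2 - 3*n - 4)/(n^2 - 12*n + 36)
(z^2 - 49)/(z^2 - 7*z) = (z + 7)/z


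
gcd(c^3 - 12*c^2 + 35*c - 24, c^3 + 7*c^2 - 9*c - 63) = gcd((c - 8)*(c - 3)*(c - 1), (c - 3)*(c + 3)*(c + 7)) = c - 3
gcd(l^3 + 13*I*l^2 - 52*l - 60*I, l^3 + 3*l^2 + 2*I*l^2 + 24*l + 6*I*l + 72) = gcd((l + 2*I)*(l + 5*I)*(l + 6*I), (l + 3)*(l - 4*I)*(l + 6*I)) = l + 6*I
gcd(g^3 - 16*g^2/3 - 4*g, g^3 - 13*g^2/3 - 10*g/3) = g^2 + 2*g/3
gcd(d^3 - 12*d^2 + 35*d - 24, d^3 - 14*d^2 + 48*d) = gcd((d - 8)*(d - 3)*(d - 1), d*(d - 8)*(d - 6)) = d - 8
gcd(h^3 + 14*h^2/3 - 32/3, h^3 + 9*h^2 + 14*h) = h + 2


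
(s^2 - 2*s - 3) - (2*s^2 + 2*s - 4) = -s^2 - 4*s + 1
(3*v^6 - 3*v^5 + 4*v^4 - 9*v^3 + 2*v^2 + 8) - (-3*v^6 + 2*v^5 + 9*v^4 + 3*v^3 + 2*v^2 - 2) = 6*v^6 - 5*v^5 - 5*v^4 - 12*v^3 + 10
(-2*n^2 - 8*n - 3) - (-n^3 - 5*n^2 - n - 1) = n^3 + 3*n^2 - 7*n - 2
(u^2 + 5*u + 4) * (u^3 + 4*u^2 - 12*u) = u^5 + 9*u^4 + 12*u^3 - 44*u^2 - 48*u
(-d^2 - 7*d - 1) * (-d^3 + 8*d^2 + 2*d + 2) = d^5 - d^4 - 57*d^3 - 24*d^2 - 16*d - 2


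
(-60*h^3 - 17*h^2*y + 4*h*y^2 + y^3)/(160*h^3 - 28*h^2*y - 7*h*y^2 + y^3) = (3*h + y)/(-8*h + y)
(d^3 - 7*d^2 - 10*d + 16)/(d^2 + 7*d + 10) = (d^2 - 9*d + 8)/(d + 5)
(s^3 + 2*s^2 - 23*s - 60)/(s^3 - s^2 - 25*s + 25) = (s^2 + 7*s + 12)/(s^2 + 4*s - 5)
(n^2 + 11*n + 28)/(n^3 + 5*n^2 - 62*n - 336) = (n + 4)/(n^2 - 2*n - 48)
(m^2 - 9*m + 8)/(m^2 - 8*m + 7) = (m - 8)/(m - 7)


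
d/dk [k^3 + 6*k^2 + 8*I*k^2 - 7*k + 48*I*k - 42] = 3*k^2 + k*(12 + 16*I) - 7 + 48*I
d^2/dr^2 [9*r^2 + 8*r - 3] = 18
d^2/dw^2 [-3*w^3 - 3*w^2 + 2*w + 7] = -18*w - 6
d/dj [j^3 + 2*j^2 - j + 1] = 3*j^2 + 4*j - 1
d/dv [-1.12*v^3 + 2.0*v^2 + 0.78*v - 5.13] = -3.36*v^2 + 4.0*v + 0.78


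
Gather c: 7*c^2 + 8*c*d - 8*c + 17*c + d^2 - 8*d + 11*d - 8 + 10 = 7*c^2 + c*(8*d + 9) + d^2 + 3*d + 2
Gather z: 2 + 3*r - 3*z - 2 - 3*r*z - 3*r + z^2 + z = z^2 + z*(-3*r - 2)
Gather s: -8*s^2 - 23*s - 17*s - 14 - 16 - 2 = -8*s^2 - 40*s - 32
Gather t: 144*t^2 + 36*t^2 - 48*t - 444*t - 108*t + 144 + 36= 180*t^2 - 600*t + 180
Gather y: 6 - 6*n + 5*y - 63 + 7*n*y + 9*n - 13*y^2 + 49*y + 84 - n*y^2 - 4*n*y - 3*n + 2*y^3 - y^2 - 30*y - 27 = 2*y^3 + y^2*(-n - 14) + y*(3*n + 24)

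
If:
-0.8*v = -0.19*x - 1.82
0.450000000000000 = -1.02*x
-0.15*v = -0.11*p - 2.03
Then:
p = -15.50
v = 2.17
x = -0.44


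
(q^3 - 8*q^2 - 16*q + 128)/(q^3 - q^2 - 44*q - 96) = (q - 4)/(q + 3)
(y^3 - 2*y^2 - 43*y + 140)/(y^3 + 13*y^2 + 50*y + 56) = (y^2 - 9*y + 20)/(y^2 + 6*y + 8)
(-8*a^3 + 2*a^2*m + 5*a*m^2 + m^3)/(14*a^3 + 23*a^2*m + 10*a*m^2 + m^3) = (-4*a^2 + 3*a*m + m^2)/(7*a^2 + 8*a*m + m^2)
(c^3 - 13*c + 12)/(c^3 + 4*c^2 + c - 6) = (c^2 + c - 12)/(c^2 + 5*c + 6)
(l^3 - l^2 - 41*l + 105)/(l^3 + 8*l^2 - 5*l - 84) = (l - 5)/(l + 4)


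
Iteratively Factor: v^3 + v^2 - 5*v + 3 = (v + 3)*(v^2 - 2*v + 1) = (v - 1)*(v + 3)*(v - 1)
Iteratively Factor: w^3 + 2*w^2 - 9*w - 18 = (w - 3)*(w^2 + 5*w + 6) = (w - 3)*(w + 2)*(w + 3)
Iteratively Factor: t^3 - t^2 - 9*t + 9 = (t - 3)*(t^2 + 2*t - 3) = (t - 3)*(t + 3)*(t - 1)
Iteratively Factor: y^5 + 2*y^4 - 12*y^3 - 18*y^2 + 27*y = (y + 3)*(y^4 - y^3 - 9*y^2 + 9*y) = y*(y + 3)*(y^3 - y^2 - 9*y + 9) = y*(y - 3)*(y + 3)*(y^2 + 2*y - 3) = y*(y - 3)*(y - 1)*(y + 3)*(y + 3)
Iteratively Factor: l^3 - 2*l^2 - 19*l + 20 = (l - 1)*(l^2 - l - 20) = (l - 1)*(l + 4)*(l - 5)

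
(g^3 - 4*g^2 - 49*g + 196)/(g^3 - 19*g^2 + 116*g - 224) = (g + 7)/(g - 8)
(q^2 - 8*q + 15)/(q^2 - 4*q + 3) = (q - 5)/(q - 1)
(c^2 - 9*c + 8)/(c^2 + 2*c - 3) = (c - 8)/(c + 3)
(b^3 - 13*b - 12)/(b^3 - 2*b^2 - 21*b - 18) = (b - 4)/(b - 6)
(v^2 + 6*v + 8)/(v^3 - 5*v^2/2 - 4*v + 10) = 2*(v + 4)/(2*v^2 - 9*v + 10)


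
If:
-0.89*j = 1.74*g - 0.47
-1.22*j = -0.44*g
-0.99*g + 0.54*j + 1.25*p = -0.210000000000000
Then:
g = 0.23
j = 0.08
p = -0.02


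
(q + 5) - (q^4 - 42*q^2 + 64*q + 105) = -q^4 + 42*q^2 - 63*q - 100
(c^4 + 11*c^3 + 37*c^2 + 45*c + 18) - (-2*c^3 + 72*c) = c^4 + 13*c^3 + 37*c^2 - 27*c + 18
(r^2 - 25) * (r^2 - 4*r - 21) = r^4 - 4*r^3 - 46*r^2 + 100*r + 525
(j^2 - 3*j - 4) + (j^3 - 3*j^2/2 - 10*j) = j^3 - j^2/2 - 13*j - 4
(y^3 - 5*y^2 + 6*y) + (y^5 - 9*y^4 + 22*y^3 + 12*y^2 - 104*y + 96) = y^5 - 9*y^4 + 23*y^3 + 7*y^2 - 98*y + 96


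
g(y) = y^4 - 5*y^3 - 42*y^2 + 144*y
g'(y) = 4*y^3 - 15*y^2 - 84*y + 144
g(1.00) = 98.00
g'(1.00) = 49.00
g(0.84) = 88.86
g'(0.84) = 65.23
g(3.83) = -130.31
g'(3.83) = -173.03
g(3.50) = -74.81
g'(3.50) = -162.25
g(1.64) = 108.38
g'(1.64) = -16.46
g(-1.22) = -226.90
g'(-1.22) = 216.89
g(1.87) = 101.94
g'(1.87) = -39.38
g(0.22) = 29.60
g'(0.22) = 124.84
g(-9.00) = 5508.00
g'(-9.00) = -3231.00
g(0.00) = 0.00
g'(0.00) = 144.00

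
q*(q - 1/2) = q^2 - q/2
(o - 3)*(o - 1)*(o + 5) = o^3 + o^2 - 17*o + 15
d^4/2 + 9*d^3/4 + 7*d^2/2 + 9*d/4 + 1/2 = (d/2 + 1/2)*(d + 1/2)*(d + 1)*(d + 2)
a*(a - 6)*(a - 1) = a^3 - 7*a^2 + 6*a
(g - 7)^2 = g^2 - 14*g + 49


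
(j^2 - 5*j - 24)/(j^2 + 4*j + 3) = (j - 8)/(j + 1)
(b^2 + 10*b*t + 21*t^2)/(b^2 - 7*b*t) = (b^2 + 10*b*t + 21*t^2)/(b*(b - 7*t))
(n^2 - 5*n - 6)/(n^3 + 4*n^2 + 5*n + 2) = (n - 6)/(n^2 + 3*n + 2)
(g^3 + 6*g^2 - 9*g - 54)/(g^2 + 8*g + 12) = (g^2 - 9)/(g + 2)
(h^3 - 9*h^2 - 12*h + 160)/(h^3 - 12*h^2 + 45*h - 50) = (h^2 - 4*h - 32)/(h^2 - 7*h + 10)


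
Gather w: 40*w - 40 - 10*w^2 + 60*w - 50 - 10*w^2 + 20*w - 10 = -20*w^2 + 120*w - 100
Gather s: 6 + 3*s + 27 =3*s + 33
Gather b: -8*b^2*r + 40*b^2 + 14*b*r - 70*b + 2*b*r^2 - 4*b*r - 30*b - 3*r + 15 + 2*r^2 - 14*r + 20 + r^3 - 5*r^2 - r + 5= b^2*(40 - 8*r) + b*(2*r^2 + 10*r - 100) + r^3 - 3*r^2 - 18*r + 40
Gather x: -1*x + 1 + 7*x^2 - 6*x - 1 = 7*x^2 - 7*x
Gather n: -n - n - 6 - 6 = -2*n - 12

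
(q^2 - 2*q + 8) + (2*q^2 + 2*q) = 3*q^2 + 8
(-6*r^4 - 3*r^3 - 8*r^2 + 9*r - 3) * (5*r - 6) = -30*r^5 + 21*r^4 - 22*r^3 + 93*r^2 - 69*r + 18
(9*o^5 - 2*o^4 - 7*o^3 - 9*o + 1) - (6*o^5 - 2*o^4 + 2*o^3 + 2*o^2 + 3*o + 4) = 3*o^5 - 9*o^3 - 2*o^2 - 12*o - 3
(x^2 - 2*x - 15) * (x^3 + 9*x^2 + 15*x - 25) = x^5 + 7*x^4 - 18*x^3 - 190*x^2 - 175*x + 375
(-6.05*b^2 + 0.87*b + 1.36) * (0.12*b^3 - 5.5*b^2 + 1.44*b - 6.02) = -0.726*b^5 + 33.3794*b^4 - 13.3338*b^3 + 30.1938*b^2 - 3.279*b - 8.1872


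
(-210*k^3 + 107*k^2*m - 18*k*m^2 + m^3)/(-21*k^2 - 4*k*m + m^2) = (30*k^2 - 11*k*m + m^2)/(3*k + m)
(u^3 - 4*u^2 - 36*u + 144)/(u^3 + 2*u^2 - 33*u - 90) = (u^2 + 2*u - 24)/(u^2 + 8*u + 15)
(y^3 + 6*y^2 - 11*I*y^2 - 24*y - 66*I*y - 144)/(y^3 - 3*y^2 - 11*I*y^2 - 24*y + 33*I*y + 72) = (y + 6)/(y - 3)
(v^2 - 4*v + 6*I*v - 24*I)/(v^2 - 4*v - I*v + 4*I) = (v + 6*I)/(v - I)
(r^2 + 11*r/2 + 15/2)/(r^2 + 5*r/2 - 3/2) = (2*r + 5)/(2*r - 1)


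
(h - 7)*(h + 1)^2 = h^3 - 5*h^2 - 13*h - 7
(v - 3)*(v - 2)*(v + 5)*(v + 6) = v^4 + 6*v^3 - 19*v^2 - 84*v + 180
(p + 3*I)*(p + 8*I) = p^2 + 11*I*p - 24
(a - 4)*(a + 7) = a^2 + 3*a - 28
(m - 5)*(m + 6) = m^2 + m - 30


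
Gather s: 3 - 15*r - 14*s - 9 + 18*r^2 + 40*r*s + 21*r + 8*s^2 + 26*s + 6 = 18*r^2 + 6*r + 8*s^2 + s*(40*r + 12)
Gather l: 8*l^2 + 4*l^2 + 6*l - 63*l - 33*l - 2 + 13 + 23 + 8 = 12*l^2 - 90*l + 42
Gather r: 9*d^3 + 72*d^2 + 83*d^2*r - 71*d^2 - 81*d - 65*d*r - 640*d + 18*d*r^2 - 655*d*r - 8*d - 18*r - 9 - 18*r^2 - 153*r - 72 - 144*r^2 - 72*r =9*d^3 + d^2 - 729*d + r^2*(18*d - 162) + r*(83*d^2 - 720*d - 243) - 81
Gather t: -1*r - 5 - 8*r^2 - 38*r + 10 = -8*r^2 - 39*r + 5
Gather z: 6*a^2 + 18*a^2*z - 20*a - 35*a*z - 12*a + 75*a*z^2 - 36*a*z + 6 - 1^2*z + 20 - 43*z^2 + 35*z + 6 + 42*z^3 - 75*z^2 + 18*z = 6*a^2 - 32*a + 42*z^3 + z^2*(75*a - 118) + z*(18*a^2 - 71*a + 52) + 32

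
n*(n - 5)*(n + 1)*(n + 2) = n^4 - 2*n^3 - 13*n^2 - 10*n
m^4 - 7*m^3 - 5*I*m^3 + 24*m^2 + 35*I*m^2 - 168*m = m*(m - 7)*(m - 8*I)*(m + 3*I)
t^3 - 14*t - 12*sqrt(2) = (t - 3*sqrt(2))*(t + sqrt(2))*(t + 2*sqrt(2))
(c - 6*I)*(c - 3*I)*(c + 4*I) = c^3 - 5*I*c^2 + 18*c - 72*I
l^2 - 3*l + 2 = (l - 2)*(l - 1)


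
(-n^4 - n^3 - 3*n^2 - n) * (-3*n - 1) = 3*n^5 + 4*n^4 + 10*n^3 + 6*n^2 + n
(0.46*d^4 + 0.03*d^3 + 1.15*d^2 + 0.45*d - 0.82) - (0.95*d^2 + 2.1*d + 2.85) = 0.46*d^4 + 0.03*d^3 + 0.2*d^2 - 1.65*d - 3.67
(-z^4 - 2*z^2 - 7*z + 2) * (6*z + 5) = -6*z^5 - 5*z^4 - 12*z^3 - 52*z^2 - 23*z + 10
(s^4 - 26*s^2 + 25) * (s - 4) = s^5 - 4*s^4 - 26*s^3 + 104*s^2 + 25*s - 100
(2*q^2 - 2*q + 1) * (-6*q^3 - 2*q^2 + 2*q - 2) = -12*q^5 + 8*q^4 + 2*q^3 - 10*q^2 + 6*q - 2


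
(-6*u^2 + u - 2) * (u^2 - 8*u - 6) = -6*u^4 + 49*u^3 + 26*u^2 + 10*u + 12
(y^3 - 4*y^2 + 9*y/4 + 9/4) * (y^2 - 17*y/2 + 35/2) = y^5 - 25*y^4/2 + 215*y^3/4 - 695*y^2/8 + 81*y/4 + 315/8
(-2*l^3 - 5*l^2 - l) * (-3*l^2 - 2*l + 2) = 6*l^5 + 19*l^4 + 9*l^3 - 8*l^2 - 2*l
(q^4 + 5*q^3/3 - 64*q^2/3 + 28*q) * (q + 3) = q^5 + 14*q^4/3 - 49*q^3/3 - 36*q^2 + 84*q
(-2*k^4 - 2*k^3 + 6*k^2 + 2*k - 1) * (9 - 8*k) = 16*k^5 - 2*k^4 - 66*k^3 + 38*k^2 + 26*k - 9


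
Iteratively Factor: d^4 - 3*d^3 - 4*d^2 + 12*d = (d - 2)*(d^3 - d^2 - 6*d) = (d - 2)*(d + 2)*(d^2 - 3*d) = d*(d - 2)*(d + 2)*(d - 3)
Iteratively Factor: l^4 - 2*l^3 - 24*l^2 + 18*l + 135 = (l - 3)*(l^3 + l^2 - 21*l - 45) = (l - 3)*(l + 3)*(l^2 - 2*l - 15) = (l - 3)*(l + 3)^2*(l - 5)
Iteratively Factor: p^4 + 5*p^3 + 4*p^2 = (p + 4)*(p^3 + p^2) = p*(p + 4)*(p^2 + p) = p^2*(p + 4)*(p + 1)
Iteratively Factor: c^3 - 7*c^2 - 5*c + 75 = (c - 5)*(c^2 - 2*c - 15) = (c - 5)*(c + 3)*(c - 5)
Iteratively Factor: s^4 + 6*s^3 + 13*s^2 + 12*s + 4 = (s + 2)*(s^3 + 4*s^2 + 5*s + 2) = (s + 1)*(s + 2)*(s^2 + 3*s + 2) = (s + 1)*(s + 2)^2*(s + 1)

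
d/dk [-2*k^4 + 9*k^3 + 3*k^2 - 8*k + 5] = -8*k^3 + 27*k^2 + 6*k - 8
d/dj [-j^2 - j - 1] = -2*j - 1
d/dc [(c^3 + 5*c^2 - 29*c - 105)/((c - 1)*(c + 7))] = (c^2 - 2*c + 17)/(c^2 - 2*c + 1)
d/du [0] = 0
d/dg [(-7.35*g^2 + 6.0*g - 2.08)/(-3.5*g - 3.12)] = (25.725*g^2 + 45.864*g - 26.0)/(12.25*g^2 + 21.84*g + 9.7344)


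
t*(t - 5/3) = t^2 - 5*t/3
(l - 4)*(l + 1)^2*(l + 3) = l^4 + l^3 - 13*l^2 - 25*l - 12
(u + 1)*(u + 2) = u^2 + 3*u + 2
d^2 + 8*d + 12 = (d + 2)*(d + 6)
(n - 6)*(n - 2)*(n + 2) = n^3 - 6*n^2 - 4*n + 24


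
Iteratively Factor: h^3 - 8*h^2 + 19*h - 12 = (h - 1)*(h^2 - 7*h + 12) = (h - 4)*(h - 1)*(h - 3)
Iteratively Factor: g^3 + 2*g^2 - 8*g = (g)*(g^2 + 2*g - 8) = g*(g + 4)*(g - 2)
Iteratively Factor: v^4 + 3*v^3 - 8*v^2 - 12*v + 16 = (v + 4)*(v^3 - v^2 - 4*v + 4) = (v + 2)*(v + 4)*(v^2 - 3*v + 2) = (v - 1)*(v + 2)*(v + 4)*(v - 2)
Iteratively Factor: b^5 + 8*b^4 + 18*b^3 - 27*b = (b - 1)*(b^4 + 9*b^3 + 27*b^2 + 27*b) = (b - 1)*(b + 3)*(b^3 + 6*b^2 + 9*b) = (b - 1)*(b + 3)^2*(b^2 + 3*b) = (b - 1)*(b + 3)^3*(b)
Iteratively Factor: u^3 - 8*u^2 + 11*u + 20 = (u - 5)*(u^2 - 3*u - 4) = (u - 5)*(u + 1)*(u - 4)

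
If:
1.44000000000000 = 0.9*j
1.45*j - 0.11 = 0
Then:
No Solution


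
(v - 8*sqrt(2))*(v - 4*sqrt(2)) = v^2 - 12*sqrt(2)*v + 64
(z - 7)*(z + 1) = z^2 - 6*z - 7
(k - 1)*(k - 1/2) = k^2 - 3*k/2 + 1/2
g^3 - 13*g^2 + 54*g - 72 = (g - 6)*(g - 4)*(g - 3)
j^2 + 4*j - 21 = (j - 3)*(j + 7)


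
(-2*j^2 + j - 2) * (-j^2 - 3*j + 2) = 2*j^4 + 5*j^3 - 5*j^2 + 8*j - 4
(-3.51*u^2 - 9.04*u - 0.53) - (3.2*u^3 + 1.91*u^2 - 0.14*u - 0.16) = -3.2*u^3 - 5.42*u^2 - 8.9*u - 0.37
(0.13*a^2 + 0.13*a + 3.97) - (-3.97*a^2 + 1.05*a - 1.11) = 4.1*a^2 - 0.92*a + 5.08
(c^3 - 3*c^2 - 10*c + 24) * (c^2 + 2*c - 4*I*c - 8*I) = c^5 - c^4 - 4*I*c^4 - 16*c^3 + 4*I*c^3 + 4*c^2 + 64*I*c^2 + 48*c - 16*I*c - 192*I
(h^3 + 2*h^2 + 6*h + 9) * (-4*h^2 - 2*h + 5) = -4*h^5 - 10*h^4 - 23*h^3 - 38*h^2 + 12*h + 45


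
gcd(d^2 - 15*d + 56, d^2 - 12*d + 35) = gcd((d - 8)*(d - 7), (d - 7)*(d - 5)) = d - 7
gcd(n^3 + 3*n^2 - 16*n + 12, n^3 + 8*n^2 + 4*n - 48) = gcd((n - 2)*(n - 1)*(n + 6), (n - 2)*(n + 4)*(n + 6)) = n^2 + 4*n - 12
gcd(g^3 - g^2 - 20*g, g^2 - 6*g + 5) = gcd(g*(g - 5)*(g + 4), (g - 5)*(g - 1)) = g - 5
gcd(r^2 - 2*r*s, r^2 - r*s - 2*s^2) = r - 2*s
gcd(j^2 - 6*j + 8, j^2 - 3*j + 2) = j - 2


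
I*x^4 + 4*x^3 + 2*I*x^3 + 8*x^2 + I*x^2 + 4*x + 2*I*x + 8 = (x + 2)*(x - 4*I)*(x + I)*(I*x + 1)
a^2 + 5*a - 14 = (a - 2)*(a + 7)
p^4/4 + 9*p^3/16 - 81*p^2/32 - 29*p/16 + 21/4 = (p/4 + 1)*(p - 2)*(p - 3/2)*(p + 7/4)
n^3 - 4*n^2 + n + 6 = (n - 3)*(n - 2)*(n + 1)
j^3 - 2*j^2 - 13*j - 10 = (j - 5)*(j + 1)*(j + 2)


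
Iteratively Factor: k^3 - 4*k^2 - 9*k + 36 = (k - 4)*(k^2 - 9) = (k - 4)*(k - 3)*(k + 3)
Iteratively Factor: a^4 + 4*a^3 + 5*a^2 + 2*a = (a + 1)*(a^3 + 3*a^2 + 2*a) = (a + 1)^2*(a^2 + 2*a) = (a + 1)^2*(a + 2)*(a)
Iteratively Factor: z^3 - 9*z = (z)*(z^2 - 9) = z*(z + 3)*(z - 3)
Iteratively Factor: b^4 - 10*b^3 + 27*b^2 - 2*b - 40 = (b - 5)*(b^3 - 5*b^2 + 2*b + 8) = (b - 5)*(b - 2)*(b^2 - 3*b - 4) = (b - 5)*(b - 4)*(b - 2)*(b + 1)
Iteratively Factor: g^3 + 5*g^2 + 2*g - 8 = (g + 2)*(g^2 + 3*g - 4) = (g + 2)*(g + 4)*(g - 1)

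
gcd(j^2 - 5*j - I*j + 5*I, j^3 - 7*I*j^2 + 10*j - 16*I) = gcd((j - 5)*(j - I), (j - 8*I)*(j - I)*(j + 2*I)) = j - I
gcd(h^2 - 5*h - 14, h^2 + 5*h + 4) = 1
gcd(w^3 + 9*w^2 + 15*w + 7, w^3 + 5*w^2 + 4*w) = w + 1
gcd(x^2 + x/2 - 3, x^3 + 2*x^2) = x + 2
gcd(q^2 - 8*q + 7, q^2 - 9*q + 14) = q - 7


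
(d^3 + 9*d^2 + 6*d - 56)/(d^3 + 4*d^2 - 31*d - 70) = (d^2 + 2*d - 8)/(d^2 - 3*d - 10)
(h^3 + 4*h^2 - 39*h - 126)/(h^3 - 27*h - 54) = (h + 7)/(h + 3)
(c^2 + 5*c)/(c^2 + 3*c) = (c + 5)/(c + 3)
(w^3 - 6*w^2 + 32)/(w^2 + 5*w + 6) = (w^2 - 8*w + 16)/(w + 3)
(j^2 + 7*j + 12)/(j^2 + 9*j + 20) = (j + 3)/(j + 5)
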